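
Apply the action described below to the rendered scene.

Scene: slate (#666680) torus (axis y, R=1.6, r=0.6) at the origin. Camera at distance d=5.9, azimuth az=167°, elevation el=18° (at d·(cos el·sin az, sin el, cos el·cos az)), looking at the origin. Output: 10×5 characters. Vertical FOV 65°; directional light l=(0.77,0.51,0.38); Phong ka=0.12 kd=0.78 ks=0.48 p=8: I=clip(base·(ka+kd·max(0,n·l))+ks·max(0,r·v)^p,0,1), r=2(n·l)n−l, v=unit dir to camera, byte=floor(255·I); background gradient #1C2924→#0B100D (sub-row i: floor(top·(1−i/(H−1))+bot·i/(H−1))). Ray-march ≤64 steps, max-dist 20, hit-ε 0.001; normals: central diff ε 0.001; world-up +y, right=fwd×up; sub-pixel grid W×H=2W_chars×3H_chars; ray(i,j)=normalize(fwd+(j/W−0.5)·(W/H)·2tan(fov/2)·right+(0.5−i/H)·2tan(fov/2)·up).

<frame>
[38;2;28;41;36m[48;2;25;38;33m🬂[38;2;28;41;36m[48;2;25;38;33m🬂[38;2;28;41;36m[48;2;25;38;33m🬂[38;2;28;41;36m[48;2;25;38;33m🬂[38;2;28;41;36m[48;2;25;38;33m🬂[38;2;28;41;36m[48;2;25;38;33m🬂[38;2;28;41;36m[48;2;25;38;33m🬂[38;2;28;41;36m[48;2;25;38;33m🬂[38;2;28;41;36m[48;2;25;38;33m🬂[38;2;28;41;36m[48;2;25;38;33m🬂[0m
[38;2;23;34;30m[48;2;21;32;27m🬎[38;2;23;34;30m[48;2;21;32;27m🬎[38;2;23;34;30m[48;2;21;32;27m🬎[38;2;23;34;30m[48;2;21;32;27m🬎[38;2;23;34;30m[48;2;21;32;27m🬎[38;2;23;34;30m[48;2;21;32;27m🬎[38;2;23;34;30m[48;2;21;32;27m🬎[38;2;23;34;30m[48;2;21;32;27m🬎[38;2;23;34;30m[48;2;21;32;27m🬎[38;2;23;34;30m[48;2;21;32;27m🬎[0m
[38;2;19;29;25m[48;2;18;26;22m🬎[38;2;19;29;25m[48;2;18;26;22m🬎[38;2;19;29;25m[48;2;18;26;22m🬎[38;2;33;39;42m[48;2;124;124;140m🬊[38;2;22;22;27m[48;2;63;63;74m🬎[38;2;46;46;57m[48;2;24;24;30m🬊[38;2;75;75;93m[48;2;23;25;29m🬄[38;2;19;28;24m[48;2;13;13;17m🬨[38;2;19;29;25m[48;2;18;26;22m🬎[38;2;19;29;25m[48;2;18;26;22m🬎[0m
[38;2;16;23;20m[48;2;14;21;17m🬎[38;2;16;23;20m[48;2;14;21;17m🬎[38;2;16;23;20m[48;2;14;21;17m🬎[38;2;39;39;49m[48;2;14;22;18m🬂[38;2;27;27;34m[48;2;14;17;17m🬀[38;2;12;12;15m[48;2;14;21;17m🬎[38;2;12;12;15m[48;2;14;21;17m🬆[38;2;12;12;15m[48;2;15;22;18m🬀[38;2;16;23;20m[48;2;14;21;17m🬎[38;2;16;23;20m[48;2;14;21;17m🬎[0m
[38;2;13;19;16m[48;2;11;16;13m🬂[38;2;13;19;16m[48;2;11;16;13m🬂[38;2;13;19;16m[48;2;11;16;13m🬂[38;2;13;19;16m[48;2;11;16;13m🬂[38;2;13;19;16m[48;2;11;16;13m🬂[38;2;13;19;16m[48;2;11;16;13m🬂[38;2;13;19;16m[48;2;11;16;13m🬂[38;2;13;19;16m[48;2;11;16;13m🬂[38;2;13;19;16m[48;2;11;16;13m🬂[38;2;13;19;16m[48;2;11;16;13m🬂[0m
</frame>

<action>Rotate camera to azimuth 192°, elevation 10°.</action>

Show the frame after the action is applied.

<frame>
[38;2;28;41;36m[48;2;25;38;33m🬂[38;2;28;41;36m[48;2;25;38;33m🬂[38;2;28;41;36m[48;2;25;38;33m🬂[38;2;28;41;36m[48;2;25;38;33m🬂[38;2;28;41;36m[48;2;25;38;33m🬂[38;2;28;41;36m[48;2;25;38;33m🬂[38;2;28;41;36m[48;2;25;38;33m🬂[38;2;28;41;36m[48;2;25;38;33m🬂[38;2;28;41;36m[48;2;25;38;33m🬂[38;2;28;41;36m[48;2;25;38;33m🬂[0m
[38;2;23;34;30m[48;2;21;32;27m🬎[38;2;23;34;30m[48;2;21;32;27m🬎[38;2;23;34;30m[48;2;21;32;27m🬎[38;2;23;34;30m[48;2;21;32;27m🬎[38;2;23;34;30m[48;2;21;32;27m🬎[38;2;23;34;30m[48;2;21;32;27m🬎[38;2;23;34;30m[48;2;21;32;27m🬎[38;2;23;34;30m[48;2;21;32;27m🬎[38;2;23;34;30m[48;2;21;32;27m🬎[38;2;23;34;30m[48;2;21;32;27m🬎[0m
[38;2;19;29;25m[48;2;18;26;22m🬎[38;2;19;29;25m[48;2;18;26;22m🬎[38;2;19;29;25m[48;2;18;26;22m🬎[38;2;148;148;159m[48;2;21;26;27m🬋[38;2;81;81;90m[48;2;21;25;26m🬃[38;2;22;29;28m[48;2;14;14;17m🬆[38;2;20;30;26m[48;2;12;12;15m🬂[38;2;19;28;24m[48;2;12;12;15m🬨[38;2;19;29;25m[48;2;18;26;22m🬎[38;2;19;29;25m[48;2;18;26;22m🬎[0m
[38;2;16;23;20m[48;2;14;21;17m🬎[38;2;16;23;20m[48;2;14;21;17m🬎[38;2;16;23;20m[48;2;14;21;17m🬎[38;2;12;12;15m[48;2;14;22;18m🬂[38;2;12;12;15m[48;2;14;22;18m🬂[38;2;12;12;15m[48;2;14;22;18m🬂[38;2;12;12;15m[48;2;14;22;18m🬂[38;2;12;12;15m[48;2;15;22;18m🬀[38;2;16;23;20m[48;2;14;21;17m🬎[38;2;16;23;20m[48;2;14;21;17m🬎[0m
[38;2;13;19;16m[48;2;11;16;13m🬂[38;2;13;19;16m[48;2;11;16;13m🬂[38;2;13;19;16m[48;2;11;16;13m🬂[38;2;13;19;16m[48;2;11;16;13m🬂[38;2;13;19;16m[48;2;11;16;13m🬂[38;2;13;19;16m[48;2;11;16;13m🬂[38;2;13;19;16m[48;2;11;16;13m🬂[38;2;13;19;16m[48;2;11;16;13m🬂[38;2;13;19;16m[48;2;11;16;13m🬂[38;2;13;19;16m[48;2;11;16;13m🬂[0m
</frame>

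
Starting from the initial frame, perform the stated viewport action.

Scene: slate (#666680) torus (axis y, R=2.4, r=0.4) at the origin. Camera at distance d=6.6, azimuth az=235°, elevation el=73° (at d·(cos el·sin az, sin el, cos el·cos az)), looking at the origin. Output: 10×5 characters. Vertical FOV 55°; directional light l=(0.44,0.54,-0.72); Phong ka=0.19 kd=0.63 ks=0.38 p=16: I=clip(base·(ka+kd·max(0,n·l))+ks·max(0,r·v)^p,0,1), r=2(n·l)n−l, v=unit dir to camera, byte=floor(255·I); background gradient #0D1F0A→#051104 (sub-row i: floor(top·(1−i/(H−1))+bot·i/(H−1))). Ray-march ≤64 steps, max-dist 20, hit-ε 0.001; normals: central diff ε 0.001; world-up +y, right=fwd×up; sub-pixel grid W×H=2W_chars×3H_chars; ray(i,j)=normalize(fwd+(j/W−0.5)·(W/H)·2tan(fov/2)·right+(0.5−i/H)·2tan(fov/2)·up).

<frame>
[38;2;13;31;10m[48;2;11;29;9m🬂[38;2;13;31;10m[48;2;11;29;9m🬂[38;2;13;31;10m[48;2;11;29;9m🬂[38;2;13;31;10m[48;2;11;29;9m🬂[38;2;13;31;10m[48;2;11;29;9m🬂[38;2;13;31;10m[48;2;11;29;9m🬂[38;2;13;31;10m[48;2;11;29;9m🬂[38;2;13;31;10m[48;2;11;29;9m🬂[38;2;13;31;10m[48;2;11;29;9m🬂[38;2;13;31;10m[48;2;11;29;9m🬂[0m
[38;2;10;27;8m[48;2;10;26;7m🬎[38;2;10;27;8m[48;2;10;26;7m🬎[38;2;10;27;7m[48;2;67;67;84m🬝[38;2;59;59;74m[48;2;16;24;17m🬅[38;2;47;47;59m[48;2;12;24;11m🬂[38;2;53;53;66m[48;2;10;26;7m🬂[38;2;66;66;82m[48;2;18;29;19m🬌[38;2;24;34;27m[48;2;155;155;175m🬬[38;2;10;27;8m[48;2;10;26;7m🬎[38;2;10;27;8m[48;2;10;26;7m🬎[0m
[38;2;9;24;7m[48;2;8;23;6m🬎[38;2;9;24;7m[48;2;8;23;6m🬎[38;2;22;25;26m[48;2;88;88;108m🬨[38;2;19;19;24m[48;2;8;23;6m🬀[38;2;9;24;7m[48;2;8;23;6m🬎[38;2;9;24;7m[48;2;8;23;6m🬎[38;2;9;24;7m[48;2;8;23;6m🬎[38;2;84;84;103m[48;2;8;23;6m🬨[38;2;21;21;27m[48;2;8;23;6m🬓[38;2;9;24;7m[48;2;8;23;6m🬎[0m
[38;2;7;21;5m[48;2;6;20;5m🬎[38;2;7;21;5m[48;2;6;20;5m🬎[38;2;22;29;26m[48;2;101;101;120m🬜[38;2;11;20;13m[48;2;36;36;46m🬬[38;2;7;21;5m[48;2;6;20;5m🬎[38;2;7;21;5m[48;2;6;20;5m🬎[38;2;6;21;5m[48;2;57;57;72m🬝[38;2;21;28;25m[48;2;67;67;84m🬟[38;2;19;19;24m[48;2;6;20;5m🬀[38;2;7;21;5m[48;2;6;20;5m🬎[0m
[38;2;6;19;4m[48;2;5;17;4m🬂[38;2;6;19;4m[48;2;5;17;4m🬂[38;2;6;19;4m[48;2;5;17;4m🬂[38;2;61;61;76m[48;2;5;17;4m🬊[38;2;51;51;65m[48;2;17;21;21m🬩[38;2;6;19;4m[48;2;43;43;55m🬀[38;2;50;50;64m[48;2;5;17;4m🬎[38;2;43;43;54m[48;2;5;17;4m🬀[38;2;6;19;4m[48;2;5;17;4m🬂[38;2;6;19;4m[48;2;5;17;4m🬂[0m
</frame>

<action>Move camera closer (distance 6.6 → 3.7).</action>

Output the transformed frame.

<frame>
[38;2;13;31;10m[48;2;11;29;9m🬂[38;2;12;30;9m[48;2;54;54;69m🬆[38;2;21;25;25m[48;2;50;50;63m🬶[38;2;43;43;55m[48;2;20;20;25m🬂[38;2;41;41;51m[48;2;15;24;16m🬂[38;2;43;43;55m[48;2;15;27;16m🬊[38;2;55;55;69m[48;2;16;25;17m🬎[38;2;56;56;70m[48;2;69;69;86m🬒[38;2;22;34;23m[48;2;74;74;91m🬊[38;2;44;44;55m[48;2;12;30;9m🬏[0m
[38;2;17;28;18m[48;2;63;63;78m🬣[38;2;40;40;50m[48;2;19;19;24m🬀[38;2;19;19;24m[48;2;10;26;7m🬆[38;2;10;27;8m[48;2;10;26;7m🬎[38;2;10;27;8m[48;2;10;26;7m🬎[38;2;10;27;8m[48;2;10;26;7m🬎[38;2;10;27;8m[48;2;10;26;7m🬎[38;2;53;53;67m[48;2;10;26;7m🬁[38;2;91;91;110m[48;2;34;42;40m🬨[38;2;66;66;82m[48;2;167;167;188m🬬[0m
[38;2;43;43;53m[48;2;19;19;24m▌[38;2;19;19;24m[48;2;8;23;6m▌[38;2;9;24;7m[48;2;8;23;6m🬎[38;2;9;24;7m[48;2;8;23;6m🬎[38;2;9;24;7m[48;2;8;23;6m🬎[38;2;9;24;7m[48;2;8;23;6m🬎[38;2;9;24;7m[48;2;8;23;6m🬎[38;2;9;24;7m[48;2;8;23;6m🬎[38;2;9;24;7m[48;2;8;23;6m🬎[38;2;112;112;133m[48;2;83;83;103m🬦[0m
[38;2;19;19;24m[48;2;37;37;47m▐[38;2;19;19;24m[48;2;6;21;5m▌[38;2;7;21;5m[48;2;6;20;5m🬎[38;2;7;21;5m[48;2;6;20;5m🬎[38;2;7;21;5m[48;2;6;20;5m🬎[38;2;7;21;5m[48;2;6;20;5m🬎[38;2;7;21;5m[48;2;6;20;5m🬎[38;2;7;21;5m[48;2;6;20;5m🬎[38;2;7;21;5m[48;2;6;20;5m🬎[38;2;75;75;95m[48;2;87;87;108m🬲[0m
[38;2;39;39;49m[48;2;106;106;121m🬨[38;2;19;19;24m[48;2;29;29;36m🬬[38;2;19;19;24m[48;2;5;18;4m🬏[38;2;6;19;4m[48;2;5;17;4m🬂[38;2;6;19;4m[48;2;5;17;4m🬂[38;2;6;19;4m[48;2;5;17;4m🬂[38;2;6;19;4m[48;2;5;17;4m🬂[38;2;6;19;4m[48;2;5;17;4m🬂[38;2;5;18;4m[48;2;62;62;78m🬄[38;2;71;71;90m[48;2;62;62;79m🬕[0m
</frame>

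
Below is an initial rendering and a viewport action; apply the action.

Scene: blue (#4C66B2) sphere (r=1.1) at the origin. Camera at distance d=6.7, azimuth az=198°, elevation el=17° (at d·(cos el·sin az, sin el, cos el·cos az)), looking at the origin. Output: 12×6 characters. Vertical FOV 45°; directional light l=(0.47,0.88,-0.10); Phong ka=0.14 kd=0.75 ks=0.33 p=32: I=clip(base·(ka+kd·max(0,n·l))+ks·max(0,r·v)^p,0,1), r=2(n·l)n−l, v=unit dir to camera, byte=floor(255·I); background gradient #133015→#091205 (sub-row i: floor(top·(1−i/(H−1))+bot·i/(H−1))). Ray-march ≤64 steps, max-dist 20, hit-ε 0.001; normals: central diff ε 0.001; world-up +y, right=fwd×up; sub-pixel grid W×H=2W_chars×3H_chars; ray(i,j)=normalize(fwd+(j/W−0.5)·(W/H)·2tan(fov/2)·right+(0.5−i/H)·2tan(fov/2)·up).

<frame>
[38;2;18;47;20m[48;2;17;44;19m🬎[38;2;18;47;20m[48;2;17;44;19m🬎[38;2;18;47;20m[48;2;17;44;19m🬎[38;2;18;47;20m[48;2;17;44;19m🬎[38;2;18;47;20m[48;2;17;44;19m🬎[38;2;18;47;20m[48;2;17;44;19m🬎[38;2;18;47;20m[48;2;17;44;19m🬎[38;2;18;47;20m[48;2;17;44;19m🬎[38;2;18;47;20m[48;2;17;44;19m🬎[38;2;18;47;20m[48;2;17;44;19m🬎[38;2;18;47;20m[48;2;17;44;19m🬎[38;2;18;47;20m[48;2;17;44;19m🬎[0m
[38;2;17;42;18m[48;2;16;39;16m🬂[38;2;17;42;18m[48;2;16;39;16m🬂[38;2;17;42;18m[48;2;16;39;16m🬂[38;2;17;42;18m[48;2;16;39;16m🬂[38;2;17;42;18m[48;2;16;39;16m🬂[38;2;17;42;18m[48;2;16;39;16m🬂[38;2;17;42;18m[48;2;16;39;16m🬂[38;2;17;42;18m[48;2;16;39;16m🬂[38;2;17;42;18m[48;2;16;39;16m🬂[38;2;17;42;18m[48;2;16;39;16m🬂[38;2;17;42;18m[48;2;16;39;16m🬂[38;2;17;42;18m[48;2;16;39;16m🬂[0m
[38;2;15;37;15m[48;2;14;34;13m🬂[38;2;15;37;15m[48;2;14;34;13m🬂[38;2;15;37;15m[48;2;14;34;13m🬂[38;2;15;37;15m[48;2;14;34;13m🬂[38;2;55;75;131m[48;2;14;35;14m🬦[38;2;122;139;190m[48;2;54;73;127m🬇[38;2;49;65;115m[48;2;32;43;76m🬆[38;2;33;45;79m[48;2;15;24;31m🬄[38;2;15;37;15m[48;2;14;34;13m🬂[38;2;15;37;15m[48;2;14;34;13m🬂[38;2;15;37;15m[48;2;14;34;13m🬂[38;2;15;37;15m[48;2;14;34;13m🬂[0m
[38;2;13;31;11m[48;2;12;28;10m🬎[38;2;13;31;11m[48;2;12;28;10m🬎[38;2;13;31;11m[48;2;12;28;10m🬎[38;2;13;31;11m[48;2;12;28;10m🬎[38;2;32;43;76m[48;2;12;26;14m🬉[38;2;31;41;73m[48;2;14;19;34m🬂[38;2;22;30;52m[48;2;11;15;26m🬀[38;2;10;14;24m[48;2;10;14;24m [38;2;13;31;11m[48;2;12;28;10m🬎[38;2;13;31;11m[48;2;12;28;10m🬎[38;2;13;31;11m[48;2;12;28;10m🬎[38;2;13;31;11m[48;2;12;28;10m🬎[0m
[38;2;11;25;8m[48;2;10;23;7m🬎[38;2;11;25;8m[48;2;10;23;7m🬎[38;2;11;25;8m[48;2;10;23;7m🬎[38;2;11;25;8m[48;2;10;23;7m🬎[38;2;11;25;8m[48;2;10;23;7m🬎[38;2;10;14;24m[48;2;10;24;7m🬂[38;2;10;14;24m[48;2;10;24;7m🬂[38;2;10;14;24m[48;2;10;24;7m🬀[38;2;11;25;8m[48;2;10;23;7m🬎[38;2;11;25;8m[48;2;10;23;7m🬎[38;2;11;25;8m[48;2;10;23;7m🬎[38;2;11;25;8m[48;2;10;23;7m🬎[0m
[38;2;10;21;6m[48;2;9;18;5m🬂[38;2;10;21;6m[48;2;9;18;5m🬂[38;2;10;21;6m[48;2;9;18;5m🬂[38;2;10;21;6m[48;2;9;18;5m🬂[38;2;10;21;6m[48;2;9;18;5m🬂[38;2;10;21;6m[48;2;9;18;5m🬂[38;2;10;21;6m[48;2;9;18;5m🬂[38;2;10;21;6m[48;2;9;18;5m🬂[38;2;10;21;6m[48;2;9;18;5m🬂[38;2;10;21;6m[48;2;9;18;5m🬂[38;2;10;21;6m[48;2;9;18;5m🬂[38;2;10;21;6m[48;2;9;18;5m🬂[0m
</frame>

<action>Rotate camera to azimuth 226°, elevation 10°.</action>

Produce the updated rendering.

<frame>
[38;2;18;47;20m[48;2;17;44;19m🬎[38;2;18;47;20m[48;2;17;44;19m🬎[38;2;18;47;20m[48;2;17;44;19m🬎[38;2;18;47;20m[48;2;17;44;19m🬎[38;2;18;47;20m[48;2;17;44;19m🬎[38;2;18;47;20m[48;2;17;44;19m🬎[38;2;18;47;20m[48;2;17;44;19m🬎[38;2;18;47;20m[48;2;17;44;19m🬎[38;2;18;47;20m[48;2;17;44;19m🬎[38;2;18;47;20m[48;2;17;44;19m🬎[38;2;18;47;20m[48;2;17;44;19m🬎[38;2;18;47;20m[48;2;17;44;19m🬎[0m
[38;2;17;42;18m[48;2;16;39;16m🬂[38;2;17;42;18m[48;2;16;39;16m🬂[38;2;17;42;18m[48;2;16;39;16m🬂[38;2;17;42;18m[48;2;16;39;16m🬂[38;2;17;42;18m[48;2;16;39;16m🬂[38;2;17;42;18m[48;2;16;39;16m🬂[38;2;17;42;18m[48;2;16;39;16m🬂[38;2;17;42;18m[48;2;16;39;16m🬂[38;2;17;42;18m[48;2;16;39;16m🬂[38;2;17;42;18m[48;2;16;39;16m🬂[38;2;17;42;18m[48;2;16;39;16m🬂[38;2;17;42;18m[48;2;16;39;16m🬂[0m
[38;2;15;37;15m[48;2;14;34;13m🬂[38;2;15;37;15m[48;2;14;34;13m🬂[38;2;15;37;15m[48;2;14;34;13m🬂[38;2;15;37;15m[48;2;14;34;13m🬂[38;2;46;61;108m[48;2;14;35;14m🬦[38;2;61;79;132m[48;2;29;39;68m🬆[38;2;39;53;91m[48;2;17;23;41m🬆[38;2;38;52;90m[48;2;14;23;30m🬀[38;2;15;37;15m[48;2;14;34;13m🬂[38;2;15;37;15m[48;2;14;34;13m🬂[38;2;15;37;15m[48;2;14;34;13m🬂[38;2;15;37;15m[48;2;14;34;13m🬂[0m
[38;2;13;31;11m[48;2;12;28;10m🬎[38;2;13;31;11m[48;2;12;28;10m🬎[38;2;13;31;11m[48;2;12;28;10m🬎[38;2;13;31;11m[48;2;12;28;10m🬎[38;2;23;31;54m[48;2;11;23;16m🬁[38;2;15;21;37m[48;2;10;14;24m🬀[38;2;10;14;24m[48;2;10;14;24m [38;2;10;14;24m[48;2;10;14;24m [38;2;13;31;11m[48;2;12;28;10m🬎[38;2;13;31;11m[48;2;12;28;10m🬎[38;2;13;31;11m[48;2;12;28;10m🬎[38;2;13;31;11m[48;2;12;28;10m🬎[0m
[38;2;11;25;8m[48;2;10;23;7m🬎[38;2;11;25;8m[48;2;10;23;7m🬎[38;2;11;25;8m[48;2;10;23;7m🬎[38;2;11;25;8m[48;2;10;23;7m🬎[38;2;11;25;8m[48;2;10;23;7m🬎[38;2;10;14;24m[48;2;10;24;7m🬂[38;2;10;14;24m[48;2;10;24;7m🬂[38;2;10;14;24m[48;2;10;24;7m🬀[38;2;11;25;8m[48;2;10;23;7m🬎[38;2;11;25;8m[48;2;10;23;7m🬎[38;2;11;25;8m[48;2;10;23;7m🬎[38;2;11;25;8m[48;2;10;23;7m🬎[0m
[38;2;10;21;6m[48;2;9;18;5m🬂[38;2;10;21;6m[48;2;9;18;5m🬂[38;2;10;21;6m[48;2;9;18;5m🬂[38;2;10;21;6m[48;2;9;18;5m🬂[38;2;10;21;6m[48;2;9;18;5m🬂[38;2;10;21;6m[48;2;9;18;5m🬂[38;2;10;21;6m[48;2;9;18;5m🬂[38;2;10;21;6m[48;2;9;18;5m🬂[38;2;10;21;6m[48;2;9;18;5m🬂[38;2;10;21;6m[48;2;9;18;5m🬂[38;2;10;21;6m[48;2;9;18;5m🬂[38;2;10;21;6m[48;2;9;18;5m🬂[0m
</frame>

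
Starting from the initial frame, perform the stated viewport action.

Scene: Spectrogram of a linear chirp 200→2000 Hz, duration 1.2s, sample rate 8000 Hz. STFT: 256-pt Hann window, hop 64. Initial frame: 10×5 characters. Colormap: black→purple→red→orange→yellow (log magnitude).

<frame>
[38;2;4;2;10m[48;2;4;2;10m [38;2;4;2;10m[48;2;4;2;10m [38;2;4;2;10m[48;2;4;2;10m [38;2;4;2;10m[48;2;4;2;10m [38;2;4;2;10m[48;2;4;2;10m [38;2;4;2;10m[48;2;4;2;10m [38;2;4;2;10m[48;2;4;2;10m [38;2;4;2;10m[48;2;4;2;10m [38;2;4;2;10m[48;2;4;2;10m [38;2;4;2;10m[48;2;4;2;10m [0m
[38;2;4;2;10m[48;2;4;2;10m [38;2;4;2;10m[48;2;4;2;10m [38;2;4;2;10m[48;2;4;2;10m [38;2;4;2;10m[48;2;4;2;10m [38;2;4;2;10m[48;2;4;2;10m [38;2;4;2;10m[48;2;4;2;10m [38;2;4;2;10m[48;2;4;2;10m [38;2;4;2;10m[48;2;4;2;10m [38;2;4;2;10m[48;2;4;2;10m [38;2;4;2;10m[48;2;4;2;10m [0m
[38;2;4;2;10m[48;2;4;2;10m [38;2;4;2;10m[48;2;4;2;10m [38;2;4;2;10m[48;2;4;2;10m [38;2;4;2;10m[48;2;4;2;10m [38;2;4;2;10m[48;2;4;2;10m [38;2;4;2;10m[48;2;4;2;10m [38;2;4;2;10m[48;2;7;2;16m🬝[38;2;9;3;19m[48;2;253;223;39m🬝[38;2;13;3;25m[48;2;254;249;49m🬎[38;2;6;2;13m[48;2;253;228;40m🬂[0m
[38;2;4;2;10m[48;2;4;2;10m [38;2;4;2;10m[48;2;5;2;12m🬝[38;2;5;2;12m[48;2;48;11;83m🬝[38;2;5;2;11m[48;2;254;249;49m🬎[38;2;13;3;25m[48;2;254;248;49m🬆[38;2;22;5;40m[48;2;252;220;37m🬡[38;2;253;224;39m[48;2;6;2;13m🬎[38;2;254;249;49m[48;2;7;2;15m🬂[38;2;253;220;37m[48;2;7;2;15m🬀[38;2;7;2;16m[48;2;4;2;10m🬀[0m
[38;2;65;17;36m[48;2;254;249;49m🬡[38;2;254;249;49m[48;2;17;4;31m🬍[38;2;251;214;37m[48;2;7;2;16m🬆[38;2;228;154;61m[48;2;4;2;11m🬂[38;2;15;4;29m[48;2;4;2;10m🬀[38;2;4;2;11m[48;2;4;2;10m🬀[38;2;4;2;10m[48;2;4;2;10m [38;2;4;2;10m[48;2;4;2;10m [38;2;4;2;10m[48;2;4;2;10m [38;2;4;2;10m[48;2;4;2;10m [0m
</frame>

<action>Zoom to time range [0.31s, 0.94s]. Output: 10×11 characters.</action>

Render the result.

<frame>
[38;2;4;2;10m[48;2;4;2;10m [38;2;4;2;10m[48;2;4;2;10m [38;2;4;2;10m[48;2;4;2;10m [38;2;4;2;10m[48;2;4;2;10m [38;2;4;2;10m[48;2;4;2;10m [38;2;4;2;10m[48;2;4;2;10m [38;2;4;2;10m[48;2;4;2;10m [38;2;4;2;10m[48;2;4;2;10m [38;2;4;2;10m[48;2;4;2;10m [38;2;4;2;10m[48;2;4;2;10m [0m
[38;2;4;2;10m[48;2;4;2;10m [38;2;4;2;10m[48;2;4;2;10m [38;2;4;2;10m[48;2;4;2;10m [38;2;4;2;10m[48;2;4;2;10m [38;2;4;2;10m[48;2;4;2;10m [38;2;4;2;10m[48;2;4;2;10m [38;2;4;2;10m[48;2;4;2;10m [38;2;4;2;10m[48;2;4;2;10m [38;2;4;2;10m[48;2;4;2;10m [38;2;4;2;10m[48;2;4;2;10m [0m
[38;2;4;2;10m[48;2;4;2;10m [38;2;4;2;10m[48;2;4;2;10m [38;2;4;2;10m[48;2;4;2;10m [38;2;4;2;10m[48;2;4;2;10m [38;2;4;2;10m[48;2;4;2;10m [38;2;4;2;10m[48;2;4;2;10m [38;2;4;2;10m[48;2;4;2;10m [38;2;4;2;10m[48;2;4;2;10m [38;2;4;2;10m[48;2;4;2;10m [38;2;4;2;10m[48;2;4;2;10m [0m
[38;2;4;2;10m[48;2;4;2;10m [38;2;4;2;10m[48;2;4;2;10m [38;2;4;2;10m[48;2;4;2;10m [38;2;4;2;10m[48;2;4;2;10m [38;2;4;2;10m[48;2;4;2;10m [38;2;4;2;10m[48;2;4;2;10m [38;2;4;2;10m[48;2;4;2;10m [38;2;4;2;10m[48;2;4;2;10m [38;2;4;2;10m[48;2;4;2;10m [38;2;4;2;10m[48;2;4;2;10m [0m
[38;2;4;2;10m[48;2;4;2;10m [38;2;4;2;10m[48;2;4;2;10m [38;2;4;2;10m[48;2;4;2;10m [38;2;4;2;10m[48;2;4;2;10m [38;2;4;2;10m[48;2;4;2;10m [38;2;4;2;10m[48;2;4;2;10m [38;2;4;2;10m[48;2;4;2;10m [38;2;4;2;10m[48;2;4;2;10m [38;2;4;2;10m[48;2;4;2;10m [38;2;4;2;10m[48;2;4;2;10m [0m
[38;2;4;2;10m[48;2;4;2;10m [38;2;4;2;10m[48;2;4;2;10m [38;2;4;2;10m[48;2;4;2;10m [38;2;4;2;10m[48;2;4;2;10m [38;2;4;2;10m[48;2;4;2;10m [38;2;4;2;10m[48;2;4;2;10m [38;2;4;2;10m[48;2;4;2;10m [38;2;4;2;10m[48;2;4;2;10m [38;2;4;2;10m[48;2;4;2;10m [38;2;4;2;10m[48;2;4;2;11m🬎[0m
[38;2;4;2;10m[48;2;4;2;10m [38;2;4;2;10m[48;2;4;2;10m [38;2;4;2;10m[48;2;4;2;10m [38;2;4;2;10m[48;2;4;2;10m [38;2;4;2;10m[48;2;4;2;11m🬝[38;2;4;2;10m[48;2;5;2;12m🬝[38;2;4;2;10m[48;2;8;2;17m🬝[38;2;6;2;15m[48;2;49;11;86m🬝[38;2;8;2;18m[48;2;240;176;47m🬎[38;2;34;8;40m[48;2;253;232;42m🬆[0m
[38;2;4;2;10m[48;2;4;2;11m🬝[38;2;4;2;10m[48;2;5;2;11m🬎[38;2;4;2;10m[48;2;8;2;17m🬎[38;2;8;2;17m[48;2;125;31;85m🬝[38;2;13;3;26m[48;2;253;236;44m🬎[38;2;59;15;42m[48;2;254;245;47m🬆[38;2;107;29;74m[48;2;253;231;42m🬡[38;2;253;228;40m[48;2;17;4;32m🬎[38;2;254;248;49m[48;2;19;4;35m🬂[38;2;239;130;25m[48;2;11;3;23m🬀[0m
[38;2;11;3;21m[48;2;252;206;31m🬎[38;2;51;13;40m[48;2;253;230;41m🬆[38;2;121;31;71m[48;2;254;245;47m🬡[38;2;253;235;43m[48;2;20;5;38m🬎[38;2;253;234;43m[48;2;40;10;37m🬂[38;2;118;30;85m[48;2;10;3;22m🬀[38;2;8;2;17m[48;2;4;2;10m🬂[38;2;6;2;13m[48;2;4;2;10m🬀[38;2;4;2;11m[48;2;4;2;10m🬀[38;2;4;2;10m[48;2;4;2;10m [0m
[38;2;254;248;49m[48;2;14;3;26m🬂[38;2;205;62;72m[48;2;10;3;21m🬀[38;2;15;4;29m[48;2;4;2;11m🬀[38;2;5;2;12m[48;2;4;2;10m🬂[38;2;4;2;11m[48;2;4;2;10m🬀[38;2;4;2;10m[48;2;4;2;10m [38;2;4;2;10m[48;2;4;2;10m [38;2;4;2;10m[48;2;4;2;10m [38;2;4;2;10m[48;2;4;2;10m [38;2;4;2;10m[48;2;4;2;10m [0m
[38;2;4;2;11m[48;2;4;2;10m🬀[38;2;4;2;10m[48;2;4;2;10m [38;2;4;2;10m[48;2;4;2;10m [38;2;4;2;10m[48;2;4;2;10m [38;2;4;2;10m[48;2;4;2;10m [38;2;4;2;10m[48;2;4;2;10m [38;2;4;2;10m[48;2;4;2;10m [38;2;4;2;10m[48;2;4;2;10m [38;2;4;2;10m[48;2;4;2;10m [38;2;4;2;10m[48;2;4;2;10m [0m
</frame>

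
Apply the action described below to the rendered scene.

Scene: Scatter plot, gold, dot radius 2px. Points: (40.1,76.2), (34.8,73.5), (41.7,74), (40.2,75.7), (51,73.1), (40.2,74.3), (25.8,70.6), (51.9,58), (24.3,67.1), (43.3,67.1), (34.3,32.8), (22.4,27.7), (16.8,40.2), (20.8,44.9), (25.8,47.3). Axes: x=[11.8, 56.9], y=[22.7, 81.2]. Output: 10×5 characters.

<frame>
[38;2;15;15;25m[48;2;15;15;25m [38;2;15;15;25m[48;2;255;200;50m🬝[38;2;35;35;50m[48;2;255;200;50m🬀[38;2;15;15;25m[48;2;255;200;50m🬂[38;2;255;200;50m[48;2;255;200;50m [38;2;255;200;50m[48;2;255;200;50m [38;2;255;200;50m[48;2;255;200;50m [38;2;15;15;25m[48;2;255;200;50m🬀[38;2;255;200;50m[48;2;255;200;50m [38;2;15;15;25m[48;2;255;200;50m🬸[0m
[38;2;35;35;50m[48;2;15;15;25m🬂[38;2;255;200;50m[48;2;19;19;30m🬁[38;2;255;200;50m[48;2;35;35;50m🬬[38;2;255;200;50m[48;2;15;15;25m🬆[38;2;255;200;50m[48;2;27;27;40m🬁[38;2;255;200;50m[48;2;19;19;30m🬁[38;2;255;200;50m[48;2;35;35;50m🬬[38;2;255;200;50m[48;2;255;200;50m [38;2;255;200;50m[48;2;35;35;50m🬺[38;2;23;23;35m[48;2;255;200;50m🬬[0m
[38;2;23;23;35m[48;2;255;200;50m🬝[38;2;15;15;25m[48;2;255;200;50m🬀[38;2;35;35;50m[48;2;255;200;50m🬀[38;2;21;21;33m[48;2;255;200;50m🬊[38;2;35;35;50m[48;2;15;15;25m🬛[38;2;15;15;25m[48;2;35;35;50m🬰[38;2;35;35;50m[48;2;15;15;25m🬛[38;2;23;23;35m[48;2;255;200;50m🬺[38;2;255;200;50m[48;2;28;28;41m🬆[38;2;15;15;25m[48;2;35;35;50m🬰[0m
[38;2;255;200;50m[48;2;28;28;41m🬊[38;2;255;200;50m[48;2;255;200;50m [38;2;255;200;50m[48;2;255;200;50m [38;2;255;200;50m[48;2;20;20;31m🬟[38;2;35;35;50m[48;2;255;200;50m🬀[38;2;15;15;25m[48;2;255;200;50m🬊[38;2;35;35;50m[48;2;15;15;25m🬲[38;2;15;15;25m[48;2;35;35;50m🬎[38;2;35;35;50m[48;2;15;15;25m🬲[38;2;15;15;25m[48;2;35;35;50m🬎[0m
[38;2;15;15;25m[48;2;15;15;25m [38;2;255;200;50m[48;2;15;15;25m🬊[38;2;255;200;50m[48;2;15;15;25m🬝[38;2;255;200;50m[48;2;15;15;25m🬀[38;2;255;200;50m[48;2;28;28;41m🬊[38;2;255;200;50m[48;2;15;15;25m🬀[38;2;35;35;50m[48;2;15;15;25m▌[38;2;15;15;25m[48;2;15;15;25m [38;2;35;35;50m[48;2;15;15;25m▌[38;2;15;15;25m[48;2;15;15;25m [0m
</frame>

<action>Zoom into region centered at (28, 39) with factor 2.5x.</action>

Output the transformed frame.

<frame>
[38;2;15;15;25m[48;2;255;200;50m🬆[38;2;15;15;25m[48;2;255;200;50m🬬[38;2;27;27;40m[48;2;255;200;50m🬝[38;2;15;15;25m[48;2;255;200;50m🬀[38;2;21;21;33m[48;2;255;200;50m🬊[38;2;15;15;25m[48;2;15;15;25m [38;2;35;35;50m[48;2;15;15;25m▌[38;2;15;15;25m[48;2;15;15;25m [38;2;35;35;50m[48;2;15;15;25m▌[38;2;15;15;25m[48;2;15;15;25m [0m
[38;2;255;200;50m[48;2;15;15;25m🬬[38;2;255;200;50m[48;2;15;15;25m🬆[38;2;35;35;50m[48;2;15;15;25m🬕[38;2;255;200;50m[48;2;15;15;25m🬊[38;2;255;200;50m[48;2;27;27;40m🬀[38;2;35;35;50m[48;2;15;15;25m🬂[38;2;35;35;50m[48;2;15;15;25m🬕[38;2;35;35;50m[48;2;15;15;25m🬂[38;2;35;35;50m[48;2;15;15;25m🬕[38;2;35;35;50m[48;2;15;15;25m🬂[0m
[38;2;15;15;25m[48;2;35;35;50m🬰[38;2;15;15;25m[48;2;35;35;50m🬰[38;2;35;35;50m[48;2;15;15;25m🬛[38;2;15;15;25m[48;2;35;35;50m🬰[38;2;35;35;50m[48;2;15;15;25m🬛[38;2;15;15;25m[48;2;35;35;50m🬰[38;2;35;35;50m[48;2;15;15;25m🬛[38;2;15;15;25m[48;2;35;35;50m🬰[38;2;27;27;40m[48;2;255;200;50m🬬[38;2;15;15;25m[48;2;35;35;50m🬰[0m
[38;2;15;15;25m[48;2;35;35;50m🬎[38;2;19;19;30m[48;2;255;200;50m🬝[38;2;35;35;50m[48;2;15;15;25m🬲[38;2;15;15;25m[48;2;35;35;50m🬎[38;2;35;35;50m[48;2;15;15;25m🬲[38;2;15;15;25m[48;2;35;35;50m🬎[38;2;35;35;50m[48;2;15;15;25m🬲[38;2;25;25;37m[48;2;255;200;50m🬐[38;2;255;200;50m[48;2;255;200;50m [38;2;23;23;35m[48;2;255;200;50m🬸[0m
[38;2;15;15;25m[48;2;255;200;50m🬴[38;2;255;200;50m[48;2;255;200;50m [38;2;255;200;50m[48;2;15;15;25m🬛[38;2;15;15;25m[48;2;15;15;25m [38;2;35;35;50m[48;2;15;15;25m▌[38;2;15;15;25m[48;2;15;15;25m [38;2;35;35;50m[48;2;15;15;25m▌[38;2;15;15;25m[48;2;15;15;25m [38;2;255;200;50m[48;2;23;23;35m🬀[38;2;15;15;25m[48;2;15;15;25m [0m
</frame>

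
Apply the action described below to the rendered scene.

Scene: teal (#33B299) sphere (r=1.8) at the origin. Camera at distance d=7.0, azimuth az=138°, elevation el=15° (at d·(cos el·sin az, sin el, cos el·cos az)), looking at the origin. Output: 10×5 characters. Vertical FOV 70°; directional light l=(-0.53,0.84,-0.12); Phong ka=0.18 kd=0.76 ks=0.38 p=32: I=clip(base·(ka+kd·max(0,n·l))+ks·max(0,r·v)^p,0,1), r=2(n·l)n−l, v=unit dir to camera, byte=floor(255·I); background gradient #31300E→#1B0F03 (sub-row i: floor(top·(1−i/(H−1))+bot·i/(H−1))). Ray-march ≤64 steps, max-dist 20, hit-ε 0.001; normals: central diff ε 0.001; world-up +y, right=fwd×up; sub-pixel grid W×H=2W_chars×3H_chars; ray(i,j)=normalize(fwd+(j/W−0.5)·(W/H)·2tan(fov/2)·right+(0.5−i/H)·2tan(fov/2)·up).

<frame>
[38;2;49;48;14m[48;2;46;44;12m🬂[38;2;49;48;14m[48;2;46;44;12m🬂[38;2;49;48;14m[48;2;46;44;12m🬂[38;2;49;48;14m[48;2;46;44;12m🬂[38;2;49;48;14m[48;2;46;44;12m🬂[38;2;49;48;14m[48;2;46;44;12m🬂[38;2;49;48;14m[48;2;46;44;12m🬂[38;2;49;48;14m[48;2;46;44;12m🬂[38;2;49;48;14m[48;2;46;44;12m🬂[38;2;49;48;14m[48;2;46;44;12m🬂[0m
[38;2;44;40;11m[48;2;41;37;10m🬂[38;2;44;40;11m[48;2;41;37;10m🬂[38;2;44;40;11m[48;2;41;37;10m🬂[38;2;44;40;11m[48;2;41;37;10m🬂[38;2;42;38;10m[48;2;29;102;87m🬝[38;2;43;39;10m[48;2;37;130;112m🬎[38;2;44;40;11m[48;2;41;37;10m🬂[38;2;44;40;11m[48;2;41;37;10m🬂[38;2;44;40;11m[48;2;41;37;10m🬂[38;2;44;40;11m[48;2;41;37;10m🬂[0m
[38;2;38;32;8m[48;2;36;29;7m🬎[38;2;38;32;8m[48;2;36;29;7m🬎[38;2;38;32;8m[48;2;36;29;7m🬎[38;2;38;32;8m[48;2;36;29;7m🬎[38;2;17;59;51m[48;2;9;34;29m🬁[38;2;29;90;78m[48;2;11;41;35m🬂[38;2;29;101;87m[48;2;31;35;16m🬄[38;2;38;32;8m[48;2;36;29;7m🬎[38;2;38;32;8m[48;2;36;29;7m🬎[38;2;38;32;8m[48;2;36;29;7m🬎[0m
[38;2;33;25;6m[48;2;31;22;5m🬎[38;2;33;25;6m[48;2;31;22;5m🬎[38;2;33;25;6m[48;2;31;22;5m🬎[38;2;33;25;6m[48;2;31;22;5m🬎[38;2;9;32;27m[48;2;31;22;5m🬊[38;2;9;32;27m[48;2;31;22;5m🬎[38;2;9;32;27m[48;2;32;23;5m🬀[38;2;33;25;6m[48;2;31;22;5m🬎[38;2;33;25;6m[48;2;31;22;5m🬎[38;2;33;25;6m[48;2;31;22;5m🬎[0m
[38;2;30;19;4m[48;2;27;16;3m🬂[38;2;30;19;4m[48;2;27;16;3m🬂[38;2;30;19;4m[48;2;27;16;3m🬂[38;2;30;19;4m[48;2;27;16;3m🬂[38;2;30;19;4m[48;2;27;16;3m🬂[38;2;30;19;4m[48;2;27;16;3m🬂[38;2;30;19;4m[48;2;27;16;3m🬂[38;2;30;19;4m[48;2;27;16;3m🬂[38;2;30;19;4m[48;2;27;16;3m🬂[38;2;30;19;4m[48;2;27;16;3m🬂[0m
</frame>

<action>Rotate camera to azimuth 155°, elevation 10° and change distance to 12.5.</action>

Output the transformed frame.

<frame>
[38;2;49;48;14m[48;2;46;44;12m🬂[38;2;49;48;14m[48;2;46;44;12m🬂[38;2;49;48;14m[48;2;46;44;12m🬂[38;2;49;48;14m[48;2;46;44;12m🬂[38;2;49;48;14m[48;2;46;44;12m🬂[38;2;49;48;14m[48;2;46;44;12m🬂[38;2;49;48;14m[48;2;46;44;12m🬂[38;2;49;48;14m[48;2;46;44;12m🬂[38;2;49;48;14m[48;2;46;44;12m🬂[38;2;49;48;14m[48;2;46;44;12m🬂[0m
[38;2;44;40;11m[48;2;41;37;10m🬂[38;2;44;40;11m[48;2;41;37;10m🬂[38;2;44;40;11m[48;2;41;37;10m🬂[38;2;44;40;11m[48;2;41;37;10m🬂[38;2;44;40;11m[48;2;41;37;10m🬂[38;2;44;40;11m[48;2;41;37;10m🬂[38;2;44;40;11m[48;2;41;37;10m🬂[38;2;44;40;11m[48;2;41;37;10m🬂[38;2;44;40;11m[48;2;41;37;10m🬂[38;2;44;40;11m[48;2;41;37;10m🬂[0m
[38;2;38;32;8m[48;2;36;29;7m🬎[38;2;38;32;8m[48;2;36;29;7m🬎[38;2;38;32;8m[48;2;36;29;7m🬎[38;2;38;32;8m[48;2;36;29;7m🬎[38;2;38;31;8m[48;2;9;32;27m🬕[38;2;35;124;107m[48;2;19;44;32m🬈[38;2;38;32;8m[48;2;36;29;7m🬎[38;2;38;32;8m[48;2;36;29;7m🬎[38;2;38;32;8m[48;2;36;29;7m🬎[38;2;38;32;8m[48;2;36;29;7m🬎[0m
[38;2;33;25;6m[48;2;31;22;5m🬎[38;2;33;25;6m[48;2;31;22;5m🬎[38;2;33;25;6m[48;2;31;22;5m🬎[38;2;33;25;6m[48;2;31;22;5m🬎[38;2;33;25;6m[48;2;31;22;5m🬎[38;2;9;32;27m[48;2;32;23;5m🬀[38;2;33;25;6m[48;2;31;22;5m🬎[38;2;33;25;6m[48;2;31;22;5m🬎[38;2;33;25;6m[48;2;31;22;5m🬎[38;2;33;25;6m[48;2;31;22;5m🬎[0m
[38;2;30;19;4m[48;2;27;16;3m🬂[38;2;30;19;4m[48;2;27;16;3m🬂[38;2;30;19;4m[48;2;27;16;3m🬂[38;2;30;19;4m[48;2;27;16;3m🬂[38;2;30;19;4m[48;2;27;16;3m🬂[38;2;30;19;4m[48;2;27;16;3m🬂[38;2;30;19;4m[48;2;27;16;3m🬂[38;2;30;19;4m[48;2;27;16;3m🬂[38;2;30;19;4m[48;2;27;16;3m🬂[38;2;30;19;4m[48;2;27;16;3m🬂[0m
</frame>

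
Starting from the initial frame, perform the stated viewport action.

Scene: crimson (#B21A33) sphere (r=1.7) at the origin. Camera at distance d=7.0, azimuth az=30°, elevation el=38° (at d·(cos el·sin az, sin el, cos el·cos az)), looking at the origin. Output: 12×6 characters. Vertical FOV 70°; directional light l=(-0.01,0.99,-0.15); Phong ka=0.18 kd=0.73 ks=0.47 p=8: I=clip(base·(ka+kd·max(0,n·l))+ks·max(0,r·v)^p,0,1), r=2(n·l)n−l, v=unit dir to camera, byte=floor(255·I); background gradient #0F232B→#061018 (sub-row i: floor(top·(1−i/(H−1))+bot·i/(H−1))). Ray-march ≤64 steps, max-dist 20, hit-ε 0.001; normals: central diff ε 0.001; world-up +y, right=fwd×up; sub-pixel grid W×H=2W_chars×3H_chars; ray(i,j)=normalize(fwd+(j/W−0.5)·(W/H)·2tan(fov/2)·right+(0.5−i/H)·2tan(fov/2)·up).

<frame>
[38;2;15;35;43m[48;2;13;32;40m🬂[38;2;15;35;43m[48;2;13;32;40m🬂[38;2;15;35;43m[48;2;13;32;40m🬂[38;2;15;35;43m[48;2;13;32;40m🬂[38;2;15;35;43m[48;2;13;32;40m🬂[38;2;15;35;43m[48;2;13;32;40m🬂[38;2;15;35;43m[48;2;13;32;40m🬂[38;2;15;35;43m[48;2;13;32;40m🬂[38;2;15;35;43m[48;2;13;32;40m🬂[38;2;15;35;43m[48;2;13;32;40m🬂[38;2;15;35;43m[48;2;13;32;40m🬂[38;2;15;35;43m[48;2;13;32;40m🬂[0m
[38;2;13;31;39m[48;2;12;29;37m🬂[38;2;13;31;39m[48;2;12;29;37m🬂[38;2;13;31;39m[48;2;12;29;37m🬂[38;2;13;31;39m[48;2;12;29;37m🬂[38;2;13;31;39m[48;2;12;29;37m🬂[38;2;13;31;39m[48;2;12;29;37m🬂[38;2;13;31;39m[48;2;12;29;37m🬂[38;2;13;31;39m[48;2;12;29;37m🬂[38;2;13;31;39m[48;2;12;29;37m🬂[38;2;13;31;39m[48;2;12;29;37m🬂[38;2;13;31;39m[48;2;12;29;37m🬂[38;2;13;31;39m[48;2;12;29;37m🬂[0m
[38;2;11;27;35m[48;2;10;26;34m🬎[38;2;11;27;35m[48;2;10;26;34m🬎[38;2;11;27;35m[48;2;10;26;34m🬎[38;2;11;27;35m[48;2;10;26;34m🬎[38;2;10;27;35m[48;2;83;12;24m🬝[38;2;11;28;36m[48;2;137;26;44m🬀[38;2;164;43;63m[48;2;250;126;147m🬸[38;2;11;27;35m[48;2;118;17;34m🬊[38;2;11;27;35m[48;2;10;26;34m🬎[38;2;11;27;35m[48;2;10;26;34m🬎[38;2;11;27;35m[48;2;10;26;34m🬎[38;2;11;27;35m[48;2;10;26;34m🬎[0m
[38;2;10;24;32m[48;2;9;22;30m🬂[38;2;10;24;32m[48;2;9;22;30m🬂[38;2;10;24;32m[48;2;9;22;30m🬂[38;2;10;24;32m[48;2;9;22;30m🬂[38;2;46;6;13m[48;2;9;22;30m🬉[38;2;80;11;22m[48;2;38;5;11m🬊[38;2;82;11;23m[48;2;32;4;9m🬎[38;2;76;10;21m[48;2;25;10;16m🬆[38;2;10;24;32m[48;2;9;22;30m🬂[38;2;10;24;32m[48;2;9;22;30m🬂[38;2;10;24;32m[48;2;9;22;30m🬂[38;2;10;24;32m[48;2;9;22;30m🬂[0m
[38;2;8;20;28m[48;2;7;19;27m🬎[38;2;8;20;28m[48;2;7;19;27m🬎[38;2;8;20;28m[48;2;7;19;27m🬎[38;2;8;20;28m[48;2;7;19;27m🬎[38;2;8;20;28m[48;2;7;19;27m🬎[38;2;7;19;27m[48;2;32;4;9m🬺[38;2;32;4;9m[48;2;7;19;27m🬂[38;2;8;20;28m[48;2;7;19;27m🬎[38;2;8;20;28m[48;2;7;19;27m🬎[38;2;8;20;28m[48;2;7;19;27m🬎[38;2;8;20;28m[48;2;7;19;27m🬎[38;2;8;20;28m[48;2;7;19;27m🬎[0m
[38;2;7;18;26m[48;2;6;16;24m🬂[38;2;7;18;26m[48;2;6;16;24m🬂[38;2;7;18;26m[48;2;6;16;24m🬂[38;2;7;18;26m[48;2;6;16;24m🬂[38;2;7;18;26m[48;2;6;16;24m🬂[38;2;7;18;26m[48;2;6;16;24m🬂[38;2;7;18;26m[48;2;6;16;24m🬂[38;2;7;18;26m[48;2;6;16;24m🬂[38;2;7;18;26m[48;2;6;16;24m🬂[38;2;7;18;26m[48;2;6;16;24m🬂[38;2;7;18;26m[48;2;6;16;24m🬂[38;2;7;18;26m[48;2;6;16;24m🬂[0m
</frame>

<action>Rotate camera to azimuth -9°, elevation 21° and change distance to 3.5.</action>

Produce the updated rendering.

<frame>
[38;2;15;35;43m[48;2;13;32;40m🬂[38;2;15;35;43m[48;2;13;32;40m🬂[38;2;15;35;43m[48;2;13;32;40m🬂[38;2;15;35;43m[48;2;13;32;40m🬂[38;2;15;35;43m[48;2;13;32;40m🬂[38;2;14;33;41m[48;2;151;22;43m🬝[38;2;14;34;42m[48;2;150;22;43m🬎[38;2;15;35;43m[48;2;13;32;40m🬂[38;2;15;35;43m[48;2;13;32;40m🬂[38;2;15;35;43m[48;2;13;32;40m🬂[38;2;15;35;43m[48;2;13;32;40m🬂[38;2;15;35;43m[48;2;13;32;40m🬂[0m
[38;2;13;31;39m[48;2;12;29;37m🬂[38;2;13;31;39m[48;2;12;29;37m🬂[38;2;13;31;39m[48;2;12;29;37m🬂[38;2;12;30;38m[48;2;115;17;33m🬕[38;2;13;31;39m[48;2;131;32;48m🬀[38;2;175;75;92m[48;2;224;126;142m🬴[38;2;223;125;141m[48;2;184;86;102m🬋[38;2;138;39;55m[48;2;173;75;91m🬸[38;2;13;31;39m[48;2;111;18;33m🬂[38;2;13;31;39m[48;2;12;29;37m🬂[38;2;13;31;39m[48;2;12;29;37m🬂[38;2;13;31;39m[48;2;12;29;37m🬂[0m
[38;2;11;27;35m[48;2;10;26;34m🬎[38;2;11;27;35m[48;2;10;26;34m🬎[38;2;10;27;35m[48;2;66;9;19m🬝[38;2;90;13;25m[48;2;73;10;20m🬊[38;2;99;20;33m[48;2;76;11;22m🬂[38;2;113;34;47m[48;2;77;12;23m🬂[38;2;114;36;48m[48;2;77;12;23m🬂[38;2;100;22;35m[48;2;75;11;21m🬂[38;2;91;14;26m[48;2;72;10;20m🬂[38;2;72;10;20m[48;2;11;27;35m🬲[38;2;11;27;35m[48;2;10;26;34m🬎[38;2;11;27;35m[48;2;10;26;34m🬎[0m
[38;2;10;24;32m[48;2;9;22;30m🬂[38;2;10;24;32m[48;2;9;22;30m🬂[38;2;45;6;12m[48;2;9;22;30m🬉[38;2;54;7;15m[48;2;37;5;10m🬊[38;2;56;7;16m[48;2;41;5;11m🬊[38;2;54;7;15m[48;2;38;5;11m🬎[38;2;54;7;15m[48;2;38;5;10m🬎[38;2;55;7;15m[48;2;39;5;11m🬆[38;2;52;7;14m[48;2;36;4;10m🬆[38;2;40;5;11m[48;2;9;22;30m🬝[38;2;10;24;32m[48;2;9;22;30m🬂[38;2;10;24;32m[48;2;9;22;30m🬂[0m
[38;2;8;20;28m[48;2;7;19;27m🬎[38;2;8;20;28m[48;2;7;19;27m🬎[38;2;8;20;28m[48;2;7;19;27m🬎[38;2;32;4;9m[48;2;7;19;27m🬨[38;2;32;4;9m[48;2;32;4;9m [38;2;32;4;9m[48;2;32;4;9m [38;2;32;4;9m[48;2;32;4;9m [38;2;32;4;9m[48;2;32;4;9m [38;2;32;4;9m[48;2;32;4;9m [38;2;32;4;9m[48;2;7;19;27m🬀[38;2;8;20;28m[48;2;7;19;27m🬎[38;2;8;20;28m[48;2;7;19;27m🬎[0m
[38;2;7;18;26m[48;2;6;16;24m🬂[38;2;7;18;26m[48;2;6;16;24m🬂[38;2;7;18;26m[48;2;6;16;24m🬂[38;2;7;18;26m[48;2;6;16;24m🬂[38;2;6;16;24m[48;2;32;4;9m🬺[38;2;32;4;9m[48;2;6;16;24m🬊[38;2;32;4;9m[48;2;6;16;24m🬎[38;2;32;4;9m[48;2;6;16;24m🬂[38;2;7;18;26m[48;2;6;16;24m🬂[38;2;7;18;26m[48;2;6;16;24m🬂[38;2;7;18;26m[48;2;6;16;24m🬂[38;2;7;18;26m[48;2;6;16;24m🬂[0m
</frame>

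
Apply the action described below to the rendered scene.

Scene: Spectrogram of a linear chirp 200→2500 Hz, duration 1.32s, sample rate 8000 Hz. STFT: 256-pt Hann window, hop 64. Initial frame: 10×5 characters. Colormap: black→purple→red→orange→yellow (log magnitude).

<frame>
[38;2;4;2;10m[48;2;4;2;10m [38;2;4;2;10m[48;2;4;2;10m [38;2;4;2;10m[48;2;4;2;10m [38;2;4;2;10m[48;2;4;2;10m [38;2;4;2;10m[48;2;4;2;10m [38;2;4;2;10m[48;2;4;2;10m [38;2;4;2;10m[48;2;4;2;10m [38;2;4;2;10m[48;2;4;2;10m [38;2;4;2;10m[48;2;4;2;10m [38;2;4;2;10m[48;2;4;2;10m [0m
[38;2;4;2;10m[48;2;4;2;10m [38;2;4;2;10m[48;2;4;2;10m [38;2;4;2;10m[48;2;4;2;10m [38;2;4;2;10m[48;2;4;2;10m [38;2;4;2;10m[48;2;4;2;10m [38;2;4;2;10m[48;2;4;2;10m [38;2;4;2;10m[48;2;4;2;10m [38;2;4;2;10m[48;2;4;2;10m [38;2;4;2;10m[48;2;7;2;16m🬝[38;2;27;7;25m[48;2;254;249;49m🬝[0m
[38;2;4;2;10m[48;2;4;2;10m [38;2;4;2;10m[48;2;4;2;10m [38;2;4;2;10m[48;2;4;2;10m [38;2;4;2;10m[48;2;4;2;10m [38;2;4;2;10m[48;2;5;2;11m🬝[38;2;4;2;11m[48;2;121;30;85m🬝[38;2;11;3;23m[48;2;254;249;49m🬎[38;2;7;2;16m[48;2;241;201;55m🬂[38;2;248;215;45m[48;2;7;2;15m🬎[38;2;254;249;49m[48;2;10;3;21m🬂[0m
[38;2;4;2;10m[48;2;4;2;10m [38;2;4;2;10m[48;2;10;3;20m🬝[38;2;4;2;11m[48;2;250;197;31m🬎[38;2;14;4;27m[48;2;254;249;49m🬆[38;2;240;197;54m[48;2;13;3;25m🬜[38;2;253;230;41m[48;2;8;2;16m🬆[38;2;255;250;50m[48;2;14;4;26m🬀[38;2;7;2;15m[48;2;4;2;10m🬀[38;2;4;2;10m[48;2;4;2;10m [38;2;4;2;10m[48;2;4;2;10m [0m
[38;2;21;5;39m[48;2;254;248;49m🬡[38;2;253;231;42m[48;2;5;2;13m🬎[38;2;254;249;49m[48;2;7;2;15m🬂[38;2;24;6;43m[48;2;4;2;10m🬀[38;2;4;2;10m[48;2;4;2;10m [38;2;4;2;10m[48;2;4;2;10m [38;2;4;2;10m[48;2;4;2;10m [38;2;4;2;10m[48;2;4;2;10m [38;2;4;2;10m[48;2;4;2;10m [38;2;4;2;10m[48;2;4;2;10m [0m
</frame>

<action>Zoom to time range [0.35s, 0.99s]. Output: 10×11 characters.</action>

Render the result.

<frame>
[38;2;4;2;10m[48;2;4;2;10m [38;2;4;2;10m[48;2;4;2;10m [38;2;4;2;10m[48;2;4;2;10m [38;2;4;2;10m[48;2;4;2;10m [38;2;4;2;10m[48;2;4;2;10m [38;2;4;2;10m[48;2;4;2;10m [38;2;4;2;10m[48;2;4;2;10m [38;2;4;2;10m[48;2;4;2;10m [38;2;4;2;10m[48;2;4;2;10m [38;2;4;2;10m[48;2;4;2;10m [0m
[38;2;4;2;10m[48;2;4;2;10m [38;2;4;2;10m[48;2;4;2;10m [38;2;4;2;10m[48;2;4;2;10m [38;2;4;2;10m[48;2;4;2;10m [38;2;4;2;10m[48;2;4;2;10m [38;2;4;2;10m[48;2;4;2;10m [38;2;4;2;10m[48;2;4;2;10m [38;2;4;2;10m[48;2;4;2;10m [38;2;4;2;10m[48;2;4;2;10m [38;2;4;2;10m[48;2;4;2;10m [0m
[38;2;4;2;10m[48;2;4;2;10m [38;2;4;2;10m[48;2;4;2;10m [38;2;4;2;10m[48;2;4;2;10m [38;2;4;2;10m[48;2;4;2;10m [38;2;4;2;10m[48;2;4;2;10m [38;2;4;2;10m[48;2;4;2;10m [38;2;4;2;10m[48;2;4;2;10m [38;2;4;2;10m[48;2;4;2;10m [38;2;4;2;10m[48;2;4;2;10m [38;2;4;2;10m[48;2;4;2;10m [0m
[38;2;4;2;10m[48;2;4;2;10m [38;2;4;2;10m[48;2;4;2;10m [38;2;4;2;10m[48;2;4;2;10m [38;2;4;2;10m[48;2;4;2;10m [38;2;4;2;10m[48;2;4;2;10m [38;2;4;2;10m[48;2;4;2;10m [38;2;4;2;10m[48;2;4;2;10m [38;2;4;2;10m[48;2;4;2;10m [38;2;4;2;10m[48;2;4;2;10m [38;2;4;2;10m[48;2;4;2;10m [0m
[38;2;4;2;10m[48;2;4;2;10m [38;2;4;2;10m[48;2;4;2;10m [38;2;4;2;10m[48;2;4;2;10m [38;2;4;2;10m[48;2;4;2;10m [38;2;4;2;10m[48;2;4;2;10m [38;2;4;2;10m[48;2;4;2;10m [38;2;4;2;10m[48;2;4;2;10m [38;2;4;2;10m[48;2;4;2;10m [38;2;4;2;10m[48;2;4;2;10m [38;2;4;2;10m[48;2;4;2;11m🬎[0m
[38;2;4;2;10m[48;2;4;2;10m [38;2;4;2;10m[48;2;4;2;10m [38;2;4;2;10m[48;2;4;2;10m [38;2;4;2;10m[48;2;4;2;10m [38;2;4;2;10m[48;2;4;2;10m [38;2;4;2;10m[48;2;4;2;10m [38;2;4;2;10m[48;2;5;2;11m🬝[38;2;4;2;10m[48;2;6;2;14m🬎[38;2;7;2;15m[48;2;125;31;85m🬝[38;2;19;4;36m[48;2;254;241;46m🬎[0m
[38;2;4;2;10m[48;2;4;2;10m [38;2;4;2;10m[48;2;4;2;10m [38;2;4;2;10m[48;2;4;2;10m [38;2;4;2;10m[48;2;5;2;13m🬝[38;2;5;2;12m[48;2;24;6;43m🬝[38;2;29;7;30m[48;2;254;231;42m🬝[38;2;20;5;38m[48;2;253;230;41m🬆[38;2;121;31;74m[48;2;254;245;47m🬡[38;2;251;221;41m[48;2;19;5;35m🬎[38;2;253;224;39m[48;2;13;3;26m🬂[0m
[38;2;4;2;10m[48;2;10;3;20m🬝[38;2;8;2;18m[48;2;180;46;81m🬝[38;2;17;4;32m[48;2;254;248;49m🬎[38;2;21;5;39m[48;2;253;230;41m🬂[38;2;248;216;45m[48;2;79;20;56m🬎[38;2;238;188;55m[48;2;16;4;30m🬆[38;2;252;205;31m[48;2;17;4;29m🬀[38;2;16;4;30m[48;2;4;2;11m🬀[38;2;6;2;13m[48;2;4;2;10m🬀[38;2;4;2;11m[48;2;4;2;10m🬀[0m
[38;2;52;13;58m[48;2;253;228;40m🬂[38;2;253;234;43m[48;2;25;6;46m🬎[38;2;252;200;29m[48;2;30;7;36m🬂[38;2;70;16;88m[48;2;8;2;17m🬀[38;2;7;2;15m[48;2;4;2;10m🬀[38;2;4;2;11m[48;2;4;2;10m🬂[38;2;4;2;10m[48;2;4;2;10m [38;2;4;2;10m[48;2;4;2;10m [38;2;4;2;10m[48;2;4;2;10m [38;2;4;2;10m[48;2;4;2;10m [0m
[38;2;20;5;37m[48;2;5;2;12m🬀[38;2;5;2;12m[48;2;4;2;10m🬂[38;2;4;2;11m[48;2;4;2;10m🬀[38;2;4;2;10m[48;2;4;2;10m [38;2;4;2;10m[48;2;4;2;10m [38;2;4;2;10m[48;2;4;2;10m [38;2;4;2;10m[48;2;4;2;10m [38;2;4;2;10m[48;2;4;2;10m [38;2;4;2;10m[48;2;4;2;10m [38;2;4;2;10m[48;2;4;2;10m [0m
[38;2;4;2;10m[48;2;4;2;10m [38;2;4;2;10m[48;2;4;2;10m [38;2;4;2;10m[48;2;4;2;10m [38;2;4;2;10m[48;2;4;2;10m [38;2;4;2;10m[48;2;4;2;10m [38;2;4;2;10m[48;2;4;2;10m [38;2;4;2;10m[48;2;4;2;10m [38;2;4;2;10m[48;2;4;2;10m [38;2;4;2;10m[48;2;4;2;10m [38;2;4;2;10m[48;2;4;2;10m [0m
</frame>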